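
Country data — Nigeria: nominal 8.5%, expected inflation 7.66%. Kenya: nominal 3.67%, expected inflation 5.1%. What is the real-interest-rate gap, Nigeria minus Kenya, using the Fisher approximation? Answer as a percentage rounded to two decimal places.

Nigeria: 8.5% − 7.66% = 0.840%
Kenya: 3.67% − 5.1% = -1.430%
Differential = 2.270% → 2.27%.

2.27%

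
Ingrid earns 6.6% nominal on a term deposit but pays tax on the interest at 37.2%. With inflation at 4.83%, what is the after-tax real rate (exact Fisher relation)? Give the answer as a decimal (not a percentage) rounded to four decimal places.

-0.0065

After-tax nominal return = 6.6% × (1 − 0.372) = 4.1448%.
1 + r = 1.041448 / 1.04830 = 0.993464
After-tax real rate = 0.993464 − 1 → -0.0065.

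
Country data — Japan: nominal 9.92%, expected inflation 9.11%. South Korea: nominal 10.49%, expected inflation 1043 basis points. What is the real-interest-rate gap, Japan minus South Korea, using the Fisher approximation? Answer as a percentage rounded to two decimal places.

0.75%

Japan: 9.92% − 9.11% = 0.810%
South Korea: 10.49% − 10.43% = 0.060%
Differential = 0.750% → 0.75%.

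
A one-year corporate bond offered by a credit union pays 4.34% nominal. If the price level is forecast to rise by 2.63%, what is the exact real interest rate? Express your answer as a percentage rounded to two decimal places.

By the Fisher identity, 1 + r = (1 + i)/(1 + π).
1 + r = 1.04340 / 1.02630 = 1.016662
r = 1.016662 − 1 = 1.6662%, i.e. 1.67%.

1.67%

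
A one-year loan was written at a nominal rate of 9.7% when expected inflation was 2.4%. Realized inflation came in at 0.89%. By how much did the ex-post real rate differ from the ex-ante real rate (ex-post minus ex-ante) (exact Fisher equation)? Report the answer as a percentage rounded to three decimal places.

Ex-ante: (1 + 0.0970)/(1 + 0.0240) − 1 = 7.1289%
Ex-post: (1 + 0.0970)/(1 + 0.0089) − 1 = 8.7323%
Difference (ex-post − ex-ante) = 1.6034% → 1.603%.

1.603%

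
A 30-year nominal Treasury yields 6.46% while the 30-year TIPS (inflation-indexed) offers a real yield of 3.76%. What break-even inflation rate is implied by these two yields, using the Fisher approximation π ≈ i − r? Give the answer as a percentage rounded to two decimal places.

2.70%

π ≈ i − r = 6.46% − 3.76% → 2.70%.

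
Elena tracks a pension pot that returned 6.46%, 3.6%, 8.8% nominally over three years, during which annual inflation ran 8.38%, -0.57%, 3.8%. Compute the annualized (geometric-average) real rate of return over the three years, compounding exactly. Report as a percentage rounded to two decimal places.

2.37%

Nominal growth factor = 1.0646 × 1.0360 × 1.0880 = 1.19998305
Price-level growth factor = 1.0838 × 0.9943 × 1.0380 = 1.11857199
Real growth factor = 1.19998305 / 1.11857199 = 1.07278125
Annualized real rate = 1.07278125^(1/3) − 1 = 2.3695% → 2.37%.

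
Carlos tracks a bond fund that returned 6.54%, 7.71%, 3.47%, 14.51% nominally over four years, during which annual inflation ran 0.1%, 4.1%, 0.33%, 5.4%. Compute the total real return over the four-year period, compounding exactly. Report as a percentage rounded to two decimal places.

Compound the nominal returns: 1.0654 × 1.0771 × 1.0347 × 1.1451 = 1.359648.
Compound inflation: 1.0010 × 1.0410 × 1.0033 × 1.0540 = 1.101936.
Deflate: 1.359648 / 1.101936 = 1.233873.
Total real return = 1.233873 − 1 → 23.39%.

23.39%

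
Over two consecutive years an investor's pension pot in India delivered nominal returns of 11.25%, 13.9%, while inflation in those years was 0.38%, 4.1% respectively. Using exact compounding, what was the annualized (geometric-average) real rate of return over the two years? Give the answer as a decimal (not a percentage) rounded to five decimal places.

Compound the nominal returns: 1.1125 × 1.1390 = 1.26713750.
Compound inflation: 1.0038 × 1.0410 = 1.04495580.
Deflate: 1.26713750 / 1.04495580 = 1.21262306.
Annualized real rate = 1.21262306^(1/2) − 1 = 10.1192% → 0.10119.

0.10119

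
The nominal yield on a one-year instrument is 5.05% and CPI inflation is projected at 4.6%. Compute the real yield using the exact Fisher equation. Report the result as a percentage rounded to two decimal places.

0.43%

By the Fisher relation, 1 + r = (1 + i)/(1 + π).
1 + r = 1.05050 / 1.04600 = 1.004302
r = 1.004302 − 1 = 0.4302%, i.e. 0.43%.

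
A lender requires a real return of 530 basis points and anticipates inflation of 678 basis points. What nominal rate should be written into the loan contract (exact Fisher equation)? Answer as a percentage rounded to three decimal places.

12.439%

(1 + i) = (1 + r)(1 + π) = 1.05300 × 1.06780 = 1.1243934
i = 1.1243934 − 1, so the required nominal rate is 12.439%.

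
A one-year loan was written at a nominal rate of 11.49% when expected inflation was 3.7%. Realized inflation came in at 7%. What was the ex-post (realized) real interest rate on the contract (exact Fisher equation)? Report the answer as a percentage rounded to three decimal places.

4.196%

Ex-post: (1 + 0.1149)/(1 + 0.0700) − 1 = 4.1963%
So the realized real rate is 4.196%.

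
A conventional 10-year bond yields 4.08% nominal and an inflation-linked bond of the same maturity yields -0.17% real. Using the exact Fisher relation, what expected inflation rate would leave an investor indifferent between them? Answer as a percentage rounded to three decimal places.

(1 + π) = (1 + i)/(1 + r) = 1.04080 / 0.99830 = 1.042572
Break-even inflation = 1.042572 − 1 → 4.257%.

4.257%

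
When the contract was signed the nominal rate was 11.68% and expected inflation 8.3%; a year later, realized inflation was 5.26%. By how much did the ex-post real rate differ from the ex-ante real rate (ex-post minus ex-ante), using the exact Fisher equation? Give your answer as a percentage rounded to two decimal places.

2.98%

Ex-ante: (1 + 0.1168)/(1 + 0.0830) − 1 = 3.1210%
Ex-post: (1 + 0.1168)/(1 + 0.0526) − 1 = 6.0992%
Difference (ex-post − ex-ante) = 2.9782% → 2.98%.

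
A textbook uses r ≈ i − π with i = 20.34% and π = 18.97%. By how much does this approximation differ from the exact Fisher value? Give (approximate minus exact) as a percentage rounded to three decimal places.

Approximate: r ≈ 20.340% − 18.970% = 1.3700%
Exact: (1 + 0.2034)/(1 + 0.1897) − 1 = 1.1516%
Error = 1.3700% − 1.1516% = 0.2184% → 0.218%.

0.218%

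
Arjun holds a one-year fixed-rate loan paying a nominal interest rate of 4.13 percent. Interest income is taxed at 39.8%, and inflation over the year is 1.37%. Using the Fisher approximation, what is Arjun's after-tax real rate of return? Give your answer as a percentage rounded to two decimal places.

After-tax nominal return = 4.13% × (1 − 0.398) = 2.48626%.
r ≈ 2.48626% − 1.37% → 1.12%.

1.12%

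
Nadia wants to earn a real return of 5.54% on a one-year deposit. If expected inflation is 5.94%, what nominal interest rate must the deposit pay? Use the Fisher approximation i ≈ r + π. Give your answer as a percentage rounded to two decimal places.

11.48%

i ≈ r + π = 5.54% + 5.94% = 11.48%.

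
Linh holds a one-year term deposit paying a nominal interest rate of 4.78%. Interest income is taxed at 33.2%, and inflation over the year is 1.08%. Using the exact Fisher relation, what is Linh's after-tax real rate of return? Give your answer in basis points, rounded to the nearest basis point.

After-tax nominal return = 4.78% × (1 − 0.332) = 3.19304%.
1 + r = 1.0319304 / 1.01080 = 1.020905
After-tax real rate = 1.020905 − 1 → 209 basis points.

209 basis points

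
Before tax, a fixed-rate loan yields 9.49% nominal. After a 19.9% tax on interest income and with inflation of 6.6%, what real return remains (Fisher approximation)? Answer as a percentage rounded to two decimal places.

1.00%

After-tax nominal return = 9.49% × (1 − 0.199) = 7.60149%.
r ≈ 7.60149% − 6.6% → 1.00%.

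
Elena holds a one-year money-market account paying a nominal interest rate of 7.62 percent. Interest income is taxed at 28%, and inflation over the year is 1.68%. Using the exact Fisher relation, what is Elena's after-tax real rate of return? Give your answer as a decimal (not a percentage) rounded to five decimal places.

0.03744

After-tax nominal return = 7.62% × (1 − 0.28) = 5.4864%.
1 + r = 1.054864 / 1.01680 = 1.0374351
After-tax real rate = 1.0374351 − 1 → 0.03744.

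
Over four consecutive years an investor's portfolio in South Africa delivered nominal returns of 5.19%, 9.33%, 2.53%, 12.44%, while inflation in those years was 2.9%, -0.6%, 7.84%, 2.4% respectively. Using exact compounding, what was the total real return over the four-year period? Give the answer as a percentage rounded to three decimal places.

Compound the nominal returns: 1.0519 × 1.0933 × 1.0253 × 1.1244 = 1.325823.
Compound inflation: 1.0290 × 0.9940 × 1.0784 × 1.0240 = 1.129488.
Deflate: 1.325823 / 1.129488 = 1.173827.
Total real return = 1.173827 − 1 → 17.383%.

17.383%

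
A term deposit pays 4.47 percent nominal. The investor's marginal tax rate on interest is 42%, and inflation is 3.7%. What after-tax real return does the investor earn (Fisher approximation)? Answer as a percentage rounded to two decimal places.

-1.11%

After-tax nominal return = 4.47% × (1 − 0.42) = 2.5926%.
r ≈ 2.5926% − 3.7% → -1.11%.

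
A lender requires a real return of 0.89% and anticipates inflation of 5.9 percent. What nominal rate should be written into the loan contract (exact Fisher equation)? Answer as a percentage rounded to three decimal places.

6.843%

(1 + i) = (1 + r)(1 + π) = 1.00890 × 1.05900 = 1.0684251
i = 1.0684251 − 1, so the required nominal rate is 6.843%.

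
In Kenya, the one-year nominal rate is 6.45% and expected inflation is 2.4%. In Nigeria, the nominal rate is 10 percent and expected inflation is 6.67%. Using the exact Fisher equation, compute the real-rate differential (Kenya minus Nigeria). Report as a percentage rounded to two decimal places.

0.83%

Kenya: (1 + 0.0645)/(1 + 0.0240) − 1 = 3.9551%
Nigeria: (1 + 0.1000)/(1 + 0.0667) − 1 = 3.1218%
Differential = 3.9551% − 3.1218% = 0.8333% → 0.83%.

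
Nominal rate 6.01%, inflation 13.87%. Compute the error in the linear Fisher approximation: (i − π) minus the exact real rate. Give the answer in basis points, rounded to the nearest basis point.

Approximate: r ≈ 6.010% − 13.870% = -7.8600%
Exact: (1 + 0.0601)/(1 + 0.1387) − 1 = -6.9026%
Error = -7.8600% − (-6.9026%) = -0.9574% → -96 basis points.

-96 basis points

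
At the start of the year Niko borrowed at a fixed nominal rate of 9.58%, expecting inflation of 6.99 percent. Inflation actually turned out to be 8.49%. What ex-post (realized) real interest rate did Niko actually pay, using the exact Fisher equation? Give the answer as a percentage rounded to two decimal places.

Ex-post: (1 + 0.0958)/(1 + 0.0849) − 1 = 1.0047%
So the realized real rate is 1.00%.

1.00%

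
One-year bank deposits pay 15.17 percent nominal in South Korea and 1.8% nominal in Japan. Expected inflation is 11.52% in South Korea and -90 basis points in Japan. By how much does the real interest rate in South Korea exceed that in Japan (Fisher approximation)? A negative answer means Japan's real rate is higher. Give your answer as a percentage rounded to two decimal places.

South Korea: 15.17% − 11.52% = 3.650%
Japan: 1.8% − (-0.9%) = 2.700%
Differential = 0.950% → 0.95%.

0.95%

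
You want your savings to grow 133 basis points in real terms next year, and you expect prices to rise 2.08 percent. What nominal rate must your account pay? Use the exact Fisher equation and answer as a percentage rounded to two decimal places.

(1 + i) = (1 + r)(1 + π) = 1.01330 × 1.02080 = 1.03437664
i = 1.03437664 − 1, so the required nominal rate is 3.44%.

3.44%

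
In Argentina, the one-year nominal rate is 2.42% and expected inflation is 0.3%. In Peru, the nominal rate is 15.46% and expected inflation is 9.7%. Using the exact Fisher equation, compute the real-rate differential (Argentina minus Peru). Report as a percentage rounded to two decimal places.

Argentina: (1 + 0.0242)/(1 + 0.0030) − 1 = 2.1137%
Peru: (1 + 0.1546)/(1 + 0.0970) − 1 = 5.2507%
Differential = 2.1137% − 5.2507% = -3.1370% → -3.14%.

-3.14%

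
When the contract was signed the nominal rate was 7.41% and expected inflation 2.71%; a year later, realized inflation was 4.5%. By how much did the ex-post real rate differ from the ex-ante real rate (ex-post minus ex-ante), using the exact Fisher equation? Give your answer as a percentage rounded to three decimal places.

-1.791%

Ex-ante: (1 + 0.0741)/(1 + 0.0271) − 1 = 4.5760%
Ex-post: (1 + 0.0741)/(1 + 0.0450) − 1 = 2.7847%
Difference (ex-post − ex-ante) = -1.7913% → -1.791%.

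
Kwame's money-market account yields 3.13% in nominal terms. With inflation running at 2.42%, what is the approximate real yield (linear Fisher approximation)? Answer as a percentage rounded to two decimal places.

0.71%

r ≈ i − π = 3.13% − 2.42% = 0.71%.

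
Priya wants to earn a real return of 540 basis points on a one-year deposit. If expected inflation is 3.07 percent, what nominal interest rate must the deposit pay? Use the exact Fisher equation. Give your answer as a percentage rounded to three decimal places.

(1 + i) = (1 + r)(1 + π) = 1.05400 × 1.03070 = 1.0863578
i = 1.0863578 − 1, so the required nominal rate is 8.636%.

8.636%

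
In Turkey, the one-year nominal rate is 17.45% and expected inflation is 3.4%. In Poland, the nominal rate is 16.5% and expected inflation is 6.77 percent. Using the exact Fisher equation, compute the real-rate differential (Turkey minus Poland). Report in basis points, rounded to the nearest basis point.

Turkey: (1 + 0.1745)/(1 + 0.0340) − 1 = 13.58801%
Poland: (1 + 0.1650)/(1 + 0.0677) − 1 = 9.11305%
Differential = 13.58801% − 9.11305% = 4.47496% → 447 basis points.

447 basis points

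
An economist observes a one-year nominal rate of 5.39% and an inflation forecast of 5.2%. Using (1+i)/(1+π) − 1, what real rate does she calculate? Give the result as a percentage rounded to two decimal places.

0.18%

By the Fisher relation, 1 + r = (1 + i)/(1 + π).
1 + r = 1.05390 / 1.05200 = 1.001806
r = 1.001806 − 1 = 0.1806%, i.e. 0.18%.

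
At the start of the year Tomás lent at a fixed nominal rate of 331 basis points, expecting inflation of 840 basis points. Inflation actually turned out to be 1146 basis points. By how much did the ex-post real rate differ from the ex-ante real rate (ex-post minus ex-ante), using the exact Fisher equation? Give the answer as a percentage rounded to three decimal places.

Ex-ante: (1 + 0.0331)/(1 + 0.0840) − 1 = -4.69557%
Ex-post: (1 + 0.0331)/(1 + 0.1146) − 1 = -7.31204%
Difference (ex-post − ex-ante) = -2.61647% → -2.616%.

-2.616%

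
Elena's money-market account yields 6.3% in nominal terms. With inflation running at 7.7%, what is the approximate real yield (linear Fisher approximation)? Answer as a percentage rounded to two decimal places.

-1.40%

r ≈ i − π = 6.3% − 7.7% = -1.40%.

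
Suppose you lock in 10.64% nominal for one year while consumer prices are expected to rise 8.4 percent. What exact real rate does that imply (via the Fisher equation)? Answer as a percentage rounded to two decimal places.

2.07%

By the Fisher equation, 1 + r = (1 + i)/(1 + π).
1 + r = 1.10640 / 1.08400 = 1.020664
r = 1.020664 − 1 = 2.0664%, i.e. 2.07%.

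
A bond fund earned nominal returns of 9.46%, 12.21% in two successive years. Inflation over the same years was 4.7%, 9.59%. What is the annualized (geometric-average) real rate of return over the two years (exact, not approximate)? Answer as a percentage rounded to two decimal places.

Nominal growth factor = 1.0946 × 1.1221 = 1.22825066
Price-level growth factor = 1.0470 × 1.0959 = 1.14740730
Real growth factor = 1.22825066 / 1.14740730 = 1.07045742
Annualized real rate = 1.07045742^(1/2) − 1 = 3.4629% → 3.46%.

3.46%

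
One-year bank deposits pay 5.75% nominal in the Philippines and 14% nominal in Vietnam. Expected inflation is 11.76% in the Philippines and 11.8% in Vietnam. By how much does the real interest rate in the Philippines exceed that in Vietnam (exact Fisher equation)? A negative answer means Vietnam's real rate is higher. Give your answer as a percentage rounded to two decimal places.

The Philippines: (1 + 0.0575)/(1 + 0.1176) − 1 = -5.3776%
Vietnam: (1 + 0.1400)/(1 + 0.1180) − 1 = 1.9678%
Differential = -5.3776% − 1.9678% = -7.3454% → -7.35%.

-7.35%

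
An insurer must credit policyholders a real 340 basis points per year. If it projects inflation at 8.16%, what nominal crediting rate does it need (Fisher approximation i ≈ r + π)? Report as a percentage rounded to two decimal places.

i ≈ r + π = 3.4% + 8.16% = 11.56%.

11.56%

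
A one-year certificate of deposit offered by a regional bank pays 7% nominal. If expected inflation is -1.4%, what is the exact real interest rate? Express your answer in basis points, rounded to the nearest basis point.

1 + r = 1.07000 / 0.98600 = 1.085193
r = 1.085193 − 1 = 8.5193%, i.e. 852 basis points.

852 basis points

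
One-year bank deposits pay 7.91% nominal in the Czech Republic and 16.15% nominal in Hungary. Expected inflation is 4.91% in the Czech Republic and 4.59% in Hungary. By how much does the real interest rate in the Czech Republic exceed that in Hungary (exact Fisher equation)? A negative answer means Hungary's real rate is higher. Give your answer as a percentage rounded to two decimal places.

The Czech Republic: (1 + 0.0791)/(1 + 0.0491) − 1 = 2.8596%
Hungary: (1 + 0.1615)/(1 + 0.0459) − 1 = 11.0527%
Differential = 2.8596% − 11.0527% = -8.1931% → -8.19%.

-8.19%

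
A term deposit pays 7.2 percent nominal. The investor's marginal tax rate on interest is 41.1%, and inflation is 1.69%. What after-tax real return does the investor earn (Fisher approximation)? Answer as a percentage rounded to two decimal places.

After-tax nominal return = 7.2% × (1 − 0.411) = 4.2408%.
r ≈ 4.2408% − 1.69% → 2.55%.

2.55%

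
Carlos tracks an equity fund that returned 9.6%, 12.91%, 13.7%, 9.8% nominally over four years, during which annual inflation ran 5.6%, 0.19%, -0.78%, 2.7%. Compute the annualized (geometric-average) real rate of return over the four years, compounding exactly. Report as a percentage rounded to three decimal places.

Nominal growth factor = 1.0960 × 1.1291 × 1.1370 × 1.0980 = 1.54491919
Price-level growth factor = 1.0560 × 1.0019 × 0.9922 × 1.0270 = 1.07809731
Real growth factor = 1.54491919 / 1.07809731 = 1.43300533
Annualized real rate = 1.43300533^(1/4) − 1 = 9.4112% → 9.411%.

9.411%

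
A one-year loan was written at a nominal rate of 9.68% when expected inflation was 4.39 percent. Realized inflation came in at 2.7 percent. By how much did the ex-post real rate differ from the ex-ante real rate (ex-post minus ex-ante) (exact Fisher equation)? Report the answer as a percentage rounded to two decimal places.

1.73%

Ex-ante: (1 + 0.0968)/(1 + 0.0439) − 1 = 5.0675%
Ex-post: (1 + 0.0968)/(1 + 0.0270) − 1 = 6.7965%
Difference (ex-post − ex-ante) = 1.7290% → 1.73%.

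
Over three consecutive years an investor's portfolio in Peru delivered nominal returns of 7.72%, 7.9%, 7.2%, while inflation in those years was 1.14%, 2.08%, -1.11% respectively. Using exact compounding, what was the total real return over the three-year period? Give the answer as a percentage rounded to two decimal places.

Nominal growth factor = 1.0772 × 1.0790 × 1.0720 = 1.245984
Price-level growth factor = 1.0114 × 1.0208 × 0.9889 = 1.020977
Real growth factor = 1.245984 / 1.020977 = 1.220384
Total real return = 1.220384 − 1 → 22.04%.

22.04%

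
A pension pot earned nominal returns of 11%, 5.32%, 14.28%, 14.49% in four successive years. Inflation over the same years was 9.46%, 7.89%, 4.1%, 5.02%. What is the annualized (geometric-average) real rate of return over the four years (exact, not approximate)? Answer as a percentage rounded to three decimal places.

4.329%

Compound the nominal returns: 1.1100 × 1.0532 × 1.1428 × 1.1449 = 1.529577957.
Compound inflation: 1.0946 × 1.0789 × 1.0410 × 1.0502 = 1.291098511.
Deflate: 1.529577957 / 1.291098511 = 1.184710495.
Annualized real rate = 1.184710495^(1/4) − 1 = 4.32852% → 4.329%.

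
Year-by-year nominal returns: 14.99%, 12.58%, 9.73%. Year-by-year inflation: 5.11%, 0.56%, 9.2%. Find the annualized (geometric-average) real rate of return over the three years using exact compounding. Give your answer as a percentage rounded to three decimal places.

Compound the nominal returns: 1.1499 × 1.1258 × 1.0973 = 1.42051786.
Compound inflation: 1.0511 × 1.0056 × 1.0920 = 1.15422889.
Deflate: 1.42051786 / 1.15422889 = 1.23070725.
Annualized real rate = 1.23070725^(1/3) − 1 = 7.1647% → 7.165%.

7.165%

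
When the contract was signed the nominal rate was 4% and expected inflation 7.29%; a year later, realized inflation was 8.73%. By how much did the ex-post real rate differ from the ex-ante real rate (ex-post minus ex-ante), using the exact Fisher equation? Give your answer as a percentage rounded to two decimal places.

Ex-ante: (1 + 0.0400)/(1 + 0.0729) − 1 = -3.0665%
Ex-post: (1 + 0.0400)/(1 + 0.0873) − 1 = -4.3502%
Difference (ex-post − ex-ante) = -1.2838% → -1.28%.

-1.28%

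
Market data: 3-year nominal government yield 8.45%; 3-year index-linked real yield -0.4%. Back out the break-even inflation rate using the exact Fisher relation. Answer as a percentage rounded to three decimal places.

8.886%

(1 + π) = (1 + i)/(1 + r) = 1.08450 / 0.99600 = 1.0888554
Break-even inflation = 1.0888554 − 1 → 8.886%.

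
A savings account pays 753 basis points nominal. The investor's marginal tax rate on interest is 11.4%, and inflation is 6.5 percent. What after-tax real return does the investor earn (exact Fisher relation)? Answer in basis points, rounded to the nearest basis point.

After-tax nominal return = 7.53% × (1 − 0.114) = 6.67158%.
1 + r = 1.0667158 / 1.06500 = 1.001611
After-tax real rate = 1.001611 − 1 → 16 basis points.

16 basis points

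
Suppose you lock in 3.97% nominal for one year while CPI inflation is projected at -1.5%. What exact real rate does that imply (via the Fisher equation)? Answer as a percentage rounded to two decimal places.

5.55%

1 + r = 1.03970 / 0.98500 = 1.055533
r = 1.055533 − 1 = 5.5533%, i.e. 5.55%.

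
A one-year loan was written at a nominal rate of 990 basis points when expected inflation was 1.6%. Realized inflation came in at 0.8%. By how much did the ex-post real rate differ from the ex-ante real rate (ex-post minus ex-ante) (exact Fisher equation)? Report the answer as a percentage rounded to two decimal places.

0.86%

Ex-ante: (1 + 0.0990)/(1 + 0.0160) − 1 = 8.1693%
Ex-post: (1 + 0.0990)/(1 + 0.0080) − 1 = 9.0278%
Difference (ex-post − ex-ante) = 0.8585% → 0.86%.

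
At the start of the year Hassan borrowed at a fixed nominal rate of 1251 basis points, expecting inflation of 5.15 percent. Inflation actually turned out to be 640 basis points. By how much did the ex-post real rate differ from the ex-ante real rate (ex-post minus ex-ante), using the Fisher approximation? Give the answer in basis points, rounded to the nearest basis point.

-125 basis points

Ex-ante: 12.51% − 5.15% = 7.360%
Ex-post: 12.51% − 6.4% = 6.110%
Difference (ex-post − ex-ante) = -1.2500% → -125 basis points.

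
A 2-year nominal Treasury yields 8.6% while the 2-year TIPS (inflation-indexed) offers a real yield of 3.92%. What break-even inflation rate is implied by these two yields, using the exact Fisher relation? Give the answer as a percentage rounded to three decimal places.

4.503%

(1 + π) = (1 + i)/(1 + r) = 1.08600 / 1.03920 = 1.0450346
Break-even inflation = 1.0450346 − 1 → 4.503%.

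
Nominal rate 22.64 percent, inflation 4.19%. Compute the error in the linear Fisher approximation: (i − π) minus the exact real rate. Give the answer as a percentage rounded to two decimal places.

Approximate: r ≈ 22.640% − 4.190% = 18.4500%
Exact: (1 + 0.2264)/(1 + 0.0419) − 1 = 17.7080%
Error = 18.4500% − 17.7080% = 0.7420% → 0.74%.

0.74%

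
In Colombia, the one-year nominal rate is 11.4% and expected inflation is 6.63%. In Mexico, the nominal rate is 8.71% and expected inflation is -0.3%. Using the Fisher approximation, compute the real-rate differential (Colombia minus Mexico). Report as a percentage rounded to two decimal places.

-4.24%

Colombia: 11.4% − 6.63% = 4.770%
Mexico: 8.71% − (-0.3%) = 9.010%
Differential = -4.240% → -4.24%.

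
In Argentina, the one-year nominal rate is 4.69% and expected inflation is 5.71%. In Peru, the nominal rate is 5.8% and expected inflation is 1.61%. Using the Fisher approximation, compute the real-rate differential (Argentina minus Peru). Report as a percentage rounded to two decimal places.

-5.21%

Argentina: 4.69% − 5.71% = -1.020%
Peru: 5.8% − 1.61% = 4.190%
Differential = -5.210% → -5.21%.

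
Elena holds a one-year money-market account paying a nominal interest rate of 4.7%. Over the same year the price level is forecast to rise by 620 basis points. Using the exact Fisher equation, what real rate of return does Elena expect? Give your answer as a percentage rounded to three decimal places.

-1.412%

By the Fisher equation, 1 + r = (1 + i)/(1 + π).
1 + r = 1.04700 / 1.06200 = 0.985876
r = 0.985876 − 1 = -1.4124%, i.e. -1.412%.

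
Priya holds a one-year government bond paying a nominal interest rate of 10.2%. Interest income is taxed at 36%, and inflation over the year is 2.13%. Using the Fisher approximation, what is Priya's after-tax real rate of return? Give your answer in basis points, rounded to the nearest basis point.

After-tax nominal return = 10.2% × (1 − 0.36) = 6.5280%.
r ≈ 6.5280% − 2.13% → 440 basis points.

440 basis points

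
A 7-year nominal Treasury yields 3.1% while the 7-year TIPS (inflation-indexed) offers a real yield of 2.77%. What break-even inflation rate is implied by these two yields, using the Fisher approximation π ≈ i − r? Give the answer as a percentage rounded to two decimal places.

π ≈ i − r = 3.1% − 2.77% → 0.33%.

0.33%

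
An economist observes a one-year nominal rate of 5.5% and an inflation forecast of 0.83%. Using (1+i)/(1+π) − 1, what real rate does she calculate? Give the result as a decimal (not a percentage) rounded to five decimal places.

By the Fisher relation, 1 + r = (1 + i)/(1 + π).
1 + r = 1.05500 / 1.00830 = 1.046316
r = 1.046316 − 1 = 4.6316%, i.e. 0.04632.

0.04632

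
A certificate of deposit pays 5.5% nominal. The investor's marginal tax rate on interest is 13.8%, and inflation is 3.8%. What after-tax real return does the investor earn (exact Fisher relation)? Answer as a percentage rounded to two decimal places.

After-tax nominal return = 5.5% × (1 − 0.138) = 4.7410%.
1 + r = 1.04741 / 1.03800 = 1.009066
After-tax real rate = 1.009066 − 1 → 0.91%.

0.91%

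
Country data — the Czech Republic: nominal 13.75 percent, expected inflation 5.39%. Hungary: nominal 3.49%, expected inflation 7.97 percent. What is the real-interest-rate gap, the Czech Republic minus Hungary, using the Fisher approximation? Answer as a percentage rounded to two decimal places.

12.84%

The Czech Republic: 13.75% − 5.39% = 8.360%
Hungary: 3.49% − 7.97% = -4.480%
Differential = 12.840% → 12.84%.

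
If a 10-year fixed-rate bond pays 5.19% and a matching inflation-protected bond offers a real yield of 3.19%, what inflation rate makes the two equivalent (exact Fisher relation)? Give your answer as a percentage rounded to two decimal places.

(1 + π) = (1 + i)/(1 + r) = 1.05190 / 1.03190 = 1.019382
Break-even inflation = 1.019382 − 1 → 1.94%.

1.94%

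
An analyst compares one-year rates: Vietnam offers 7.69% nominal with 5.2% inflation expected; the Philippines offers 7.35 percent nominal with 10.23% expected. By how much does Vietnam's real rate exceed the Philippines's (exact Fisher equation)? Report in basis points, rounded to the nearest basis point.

Vietnam: (1 + 0.0769)/(1 + 0.0520) − 1 = 2.3669%
The Philippines: (1 + 0.0735)/(1 + 0.1023) − 1 = -2.6127%
Differential = 2.3669% − (-2.6127%) = 4.9796% → 498 basis points.

498 basis points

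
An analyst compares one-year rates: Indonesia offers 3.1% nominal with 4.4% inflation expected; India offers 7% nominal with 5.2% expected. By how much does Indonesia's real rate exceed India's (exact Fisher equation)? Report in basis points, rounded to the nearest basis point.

Indonesia: (1 + 0.0310)/(1 + 0.0440) − 1 = -1.2452%
India: (1 + 0.0700)/(1 + 0.0520) − 1 = 1.7110%
Differential = -1.2452% − 1.7110% = -2.9562% → -296 basis points.

-296 basis points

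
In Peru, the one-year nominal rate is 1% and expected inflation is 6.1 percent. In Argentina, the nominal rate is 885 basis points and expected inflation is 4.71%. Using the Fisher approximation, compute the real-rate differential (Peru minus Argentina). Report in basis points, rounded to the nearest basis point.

Peru: 1% − 6.1% = -5.100%
Argentina: 8.85% − 4.71% = 4.140%
Differential = -9.240% → -924 basis points.

-924 basis points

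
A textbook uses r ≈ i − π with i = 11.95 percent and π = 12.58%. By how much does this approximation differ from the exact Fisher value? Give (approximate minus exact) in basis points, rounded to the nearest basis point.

Approximate: r ≈ 11.950% − 12.580% = -0.6300%
Exact: (1 + 0.1195)/(1 + 0.1258) − 1 = -0.5596%
Error = -0.6300% − (-0.5596%) = -0.0704% → -7 basis points.

-7 basis points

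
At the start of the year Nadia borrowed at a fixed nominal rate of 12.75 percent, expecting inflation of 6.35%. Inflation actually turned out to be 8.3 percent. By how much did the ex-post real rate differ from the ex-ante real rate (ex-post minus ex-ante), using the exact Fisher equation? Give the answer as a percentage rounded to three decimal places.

-1.909%

Ex-ante: (1 + 0.1275)/(1 + 0.0635) − 1 = 6.0179%
Ex-post: (1 + 0.1275)/(1 + 0.0830) − 1 = 4.1090%
Difference (ex-post − ex-ante) = -1.9089% → -1.909%.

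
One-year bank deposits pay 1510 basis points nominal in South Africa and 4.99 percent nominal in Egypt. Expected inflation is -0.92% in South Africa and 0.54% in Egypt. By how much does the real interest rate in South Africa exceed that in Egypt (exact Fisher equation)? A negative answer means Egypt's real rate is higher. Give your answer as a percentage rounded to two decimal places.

11.74%

South Africa: (1 + 0.1510)/(1 − 0.0092) − 1 = 16.1688%
Egypt: (1 + 0.0499)/(1 + 0.0054) − 1 = 4.4261%
Differential = 16.1688% − 4.4261% = 11.7427% → 11.74%.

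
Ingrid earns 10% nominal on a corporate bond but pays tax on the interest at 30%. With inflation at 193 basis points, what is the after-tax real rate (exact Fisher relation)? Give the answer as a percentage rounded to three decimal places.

After-tax nominal return = 10% × (1 − 0.3) = 7.0000%.
1 + r = 1.07000 / 1.01930 = 1.049740
After-tax real rate = 1.049740 − 1 → 4.974%.

4.974%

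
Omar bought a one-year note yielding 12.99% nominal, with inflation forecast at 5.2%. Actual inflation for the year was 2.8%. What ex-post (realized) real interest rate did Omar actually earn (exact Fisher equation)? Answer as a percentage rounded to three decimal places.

9.912%

Ex-post: (1 + 0.1299)/(1 + 0.0280) − 1 = 9.91245%
So the realized real rate is 9.912%.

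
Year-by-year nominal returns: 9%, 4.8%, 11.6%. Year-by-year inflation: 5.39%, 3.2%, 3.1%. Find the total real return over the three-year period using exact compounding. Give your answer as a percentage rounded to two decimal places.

13.69%

Compound the nominal returns: 1.0900 × 1.0480 × 1.1160 = 1.274829.
Compound inflation: 1.0539 × 1.0320 × 1.0310 = 1.121341.
Deflate: 1.274829 / 1.121341 = 1.136879.
Total real return = 1.136879 − 1 → 13.69%.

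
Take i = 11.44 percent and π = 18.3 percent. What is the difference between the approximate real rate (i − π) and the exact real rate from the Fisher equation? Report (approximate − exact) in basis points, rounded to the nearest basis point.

-106 basis points

Approximate: r ≈ 11.440% − 18.300% = -6.8600%
Exact: (1 + 0.1144)/(1 + 0.1830) − 1 = -5.7988%
Error = -6.8600% − (-5.7988%) = -1.0612% → -106 basis points.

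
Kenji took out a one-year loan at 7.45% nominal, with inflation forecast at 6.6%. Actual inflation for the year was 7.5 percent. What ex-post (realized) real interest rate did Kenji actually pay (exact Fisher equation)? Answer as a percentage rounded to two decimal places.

-0.05%

Ex-post: (1 + 0.0745)/(1 + 0.0750) − 1 = -0.0465%
So the realized real rate is -0.05%.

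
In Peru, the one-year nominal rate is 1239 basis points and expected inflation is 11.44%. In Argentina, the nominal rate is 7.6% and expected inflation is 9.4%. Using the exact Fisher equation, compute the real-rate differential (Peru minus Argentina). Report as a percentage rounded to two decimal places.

Peru: (1 + 0.1239)/(1 + 0.1144) − 1 = 0.8525%
Argentina: (1 + 0.0760)/(1 + 0.0940) − 1 = -1.6453%
Differential = 0.8525% − (-1.6453%) = 2.4978% → 2.50%.

2.50%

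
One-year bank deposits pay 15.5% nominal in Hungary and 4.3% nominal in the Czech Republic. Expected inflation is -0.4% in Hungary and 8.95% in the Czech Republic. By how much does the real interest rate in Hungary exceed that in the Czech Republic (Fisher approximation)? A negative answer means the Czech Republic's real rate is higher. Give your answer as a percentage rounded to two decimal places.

20.55%

Hungary: 15.5% − (-0.4%) = 15.900%
The Czech Republic: 4.3% − 8.95% = -4.650%
Differential = 20.550% → 20.55%.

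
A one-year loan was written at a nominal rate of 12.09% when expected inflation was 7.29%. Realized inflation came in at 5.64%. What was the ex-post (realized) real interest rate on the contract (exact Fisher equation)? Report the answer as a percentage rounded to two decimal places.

6.11%

Ex-post: (1 + 0.1209)/(1 + 0.0564) − 1 = 6.1056%
So the realized real rate is 6.11%.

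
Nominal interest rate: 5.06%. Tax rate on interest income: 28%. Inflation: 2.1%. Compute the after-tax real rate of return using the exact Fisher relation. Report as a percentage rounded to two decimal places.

After-tax nominal return = 5.06% × (1 − 0.28) = 3.6432%.
1 + r = 1.036432 / 1.02100 = 1.015115
After-tax real rate = 1.015115 − 1 → 1.51%.

1.51%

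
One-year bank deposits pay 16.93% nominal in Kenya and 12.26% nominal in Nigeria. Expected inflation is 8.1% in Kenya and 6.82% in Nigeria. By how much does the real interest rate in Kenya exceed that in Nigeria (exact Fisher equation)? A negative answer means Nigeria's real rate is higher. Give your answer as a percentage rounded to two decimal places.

Kenya: (1 + 0.1693)/(1 + 0.0810) − 1 = 8.1684%
Nigeria: (1 + 0.1226)/(1 + 0.0682) − 1 = 5.0927%
Differential = 8.1684% − 5.0927% = 3.0757% → 3.08%.

3.08%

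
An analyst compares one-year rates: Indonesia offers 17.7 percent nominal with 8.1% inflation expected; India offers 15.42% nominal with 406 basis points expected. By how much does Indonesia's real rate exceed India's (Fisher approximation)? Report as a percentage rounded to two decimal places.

Indonesia: 17.7% − 8.1% = 9.600%
India: 15.42% − 4.06% = 11.360%
Differential = -1.760% → -1.76%.

-1.76%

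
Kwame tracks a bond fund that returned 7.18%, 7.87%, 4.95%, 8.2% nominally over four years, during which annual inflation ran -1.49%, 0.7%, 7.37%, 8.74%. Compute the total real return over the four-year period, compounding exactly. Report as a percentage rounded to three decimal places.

Compound the nominal returns: 1.0718 × 1.0787 × 1.0495 × 1.0820 = 1.312877.
Compound inflation: 0.9851 × 1.0070 × 1.0737 × 1.0874 = 1.158196.
Deflate: 1.312877 / 1.158196 = 1.133554.
Total real return = 1.133554 − 1 → 13.355%.

13.355%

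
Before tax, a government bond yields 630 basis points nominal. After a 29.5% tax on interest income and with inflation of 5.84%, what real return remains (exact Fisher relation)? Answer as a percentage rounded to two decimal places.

-1.32%

After-tax nominal return = 6.3% × (1 − 0.295) = 4.4415%.
1 + r = 1.044415 / 1.05840 = 0.986787
After-tax real rate = 0.986787 − 1 → -1.32%.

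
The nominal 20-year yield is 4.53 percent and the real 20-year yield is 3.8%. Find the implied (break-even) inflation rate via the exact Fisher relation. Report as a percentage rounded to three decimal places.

0.703%

(1 + π) = (1 + i)/(1 + r) = 1.04530 / 1.03800 = 1.007033
Break-even inflation = 1.007033 − 1 → 0.703%.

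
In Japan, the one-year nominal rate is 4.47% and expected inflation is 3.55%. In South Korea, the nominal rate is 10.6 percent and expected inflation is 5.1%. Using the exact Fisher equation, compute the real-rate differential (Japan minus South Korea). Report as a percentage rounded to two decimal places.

Japan: (1 + 0.0447)/(1 + 0.0355) − 1 = 0.8885%
South Korea: (1 + 0.1060)/(1 + 0.0510) − 1 = 5.2331%
Differential = 0.8885% − 5.2331% = -4.3447% → -4.34%.

-4.34%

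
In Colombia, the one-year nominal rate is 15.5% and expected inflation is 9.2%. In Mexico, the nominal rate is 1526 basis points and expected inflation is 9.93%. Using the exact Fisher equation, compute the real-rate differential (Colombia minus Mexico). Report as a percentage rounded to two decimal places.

0.92%

Colombia: (1 + 0.1550)/(1 + 0.0920) − 1 = 5.7692%
Mexico: (1 + 0.1526)/(1 + 0.0993) − 1 = 4.8485%
Differential = 5.7692% − 4.8485% = 0.9207% → 0.92%.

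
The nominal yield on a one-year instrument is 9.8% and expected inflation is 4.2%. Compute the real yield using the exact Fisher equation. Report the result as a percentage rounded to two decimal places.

By the Fisher relation, 1 + r = (1 + i)/(1 + π).
1 + r = 1.09800 / 1.04200 = 1.053743
r = 1.053743 − 1 = 5.3743%, i.e. 5.37%.

5.37%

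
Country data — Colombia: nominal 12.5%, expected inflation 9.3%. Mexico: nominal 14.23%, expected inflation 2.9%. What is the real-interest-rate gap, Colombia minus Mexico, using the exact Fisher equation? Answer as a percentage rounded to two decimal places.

-8.08%

Colombia: (1 + 0.1250)/(1 + 0.0930) − 1 = 2.9277%
Mexico: (1 + 0.1423)/(1 + 0.0290) − 1 = 11.0107%
Differential = 2.9277% − 11.0107% = -8.0830% → -8.08%.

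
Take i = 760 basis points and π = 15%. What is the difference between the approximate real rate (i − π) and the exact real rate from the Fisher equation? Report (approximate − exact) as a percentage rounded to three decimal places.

-0.965%

Approximate: r ≈ 7.600% − 15.000% = -7.4000%
Exact: (1 + 0.0760)/(1 + 0.1500) − 1 = -6.4348%
Error = -7.4000% − (-6.4348%) = -0.9652% → -0.965%.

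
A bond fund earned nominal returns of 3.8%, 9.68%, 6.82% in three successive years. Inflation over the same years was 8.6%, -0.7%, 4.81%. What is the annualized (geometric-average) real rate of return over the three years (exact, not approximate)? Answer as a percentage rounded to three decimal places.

Nominal growth factor = 1.0380 × 1.0968 × 1.0682 = 1.21612263
Price-level growth factor = 1.0860 × 0.9930 × 1.0481 = 1.13026894
Real growth factor = 1.21612263 / 1.13026894 = 1.07595863
Annualized real rate = 1.07595863^(1/3) − 1 = 2.4704% → 2.470%.

2.470%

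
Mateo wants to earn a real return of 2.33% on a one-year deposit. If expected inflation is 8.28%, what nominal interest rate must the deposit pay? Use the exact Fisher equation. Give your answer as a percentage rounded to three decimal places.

10.803%

(1 + i) = (1 + r)(1 + π) = 1.02330 × 1.08280 = 1.10802924
i = 1.10802924 − 1, so the required nominal rate is 10.803%.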